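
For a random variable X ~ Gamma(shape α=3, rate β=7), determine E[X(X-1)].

E[X(X-1)] = E[X² - X] = E[X²] - E[X]
E[X] = \frac{3}{7}
E[X²] = Var(X) + (E[X])² = \frac{3}{49} + (\frac{3}{7})² = \frac{12}{49}
E[X(X-1)] = \frac{12}{49} - \frac{3}{7} = - \frac{9}{49}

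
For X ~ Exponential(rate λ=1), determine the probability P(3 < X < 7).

P(3 < X < 7) = ∫_{3}^{7} f(x) dx
where f(x) = e^{- x}
= - \frac{1 - e^{4}}{e^{7}}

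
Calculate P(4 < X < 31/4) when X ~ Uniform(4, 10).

P(4 < X < 31/4) = ∫_{4}^{31/4} f(x) dx
where f(x) = \frac{1}{6}
= \frac{5}{8}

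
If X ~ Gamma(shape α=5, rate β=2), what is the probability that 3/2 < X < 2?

P(3/2 < X < 2) = ∫_{3/2}^{2} f(x) dx
where f(x) = \frac{4 x^{4} e^{- 2 x}}{3}
= \frac{-824 + 393 e}{24 e^{4}}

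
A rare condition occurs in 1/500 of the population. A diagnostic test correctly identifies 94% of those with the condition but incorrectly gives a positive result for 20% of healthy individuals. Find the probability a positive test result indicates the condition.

Let D = the rare event, + = positive/flagged.
P(D) = 1/500
P(+|D) = 94/100 = 47/50
P(+|D') = 20/100 = 1/5
P(+) = P(+|D)P(D) + P(+|D')P(D')
     = \frac{47}{50} × \frac{1}{500} + \frac{1}{5} × \frac{499}{500}
     = \frac{5037}{25000}
P(D|+) = P(+|D)P(D)/P(+) = \frac{47}{5037}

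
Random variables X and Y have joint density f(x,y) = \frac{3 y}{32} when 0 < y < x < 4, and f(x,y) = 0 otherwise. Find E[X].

f_X(x) = ∫_0^x \frac{3 y}{32} dy = \frac{3 x^{2}}{64}
E[X] = ∫_0^4 x × (\frac{3 x^{2}}{64}) dx = 3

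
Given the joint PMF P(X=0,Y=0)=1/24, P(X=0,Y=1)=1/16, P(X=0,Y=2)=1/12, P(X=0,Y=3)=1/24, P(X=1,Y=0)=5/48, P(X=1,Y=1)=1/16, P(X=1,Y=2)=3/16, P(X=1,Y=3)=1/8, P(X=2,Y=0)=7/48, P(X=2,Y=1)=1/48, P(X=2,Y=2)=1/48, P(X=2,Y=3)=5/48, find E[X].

First find marginal of X:
P(X=0) = 11/48
P(X=1) = 23/48
P(X=2) = 7/24
E[X] = 0 × 11/48 + 1 × 23/48 + 2 × 7/24 = 17/16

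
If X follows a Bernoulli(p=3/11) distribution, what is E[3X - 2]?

For X ~ Bernoulli(p=3/11):
E[X] = \frac{3}{11}
E[3X - 2] = 3 × E[X] - 2 = - \frac{13}{11}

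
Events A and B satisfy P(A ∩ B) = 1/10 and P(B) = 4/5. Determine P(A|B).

P(A|B) = P(A ∩ B) / P(B)
= (1/10) / (4/5)
= 1/8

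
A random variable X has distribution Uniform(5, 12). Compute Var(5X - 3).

For X ~ Uniform(5, 12):
Var(X) = \frac{49}{12}
Var(5X - 3) = (5)² × Var(X) = 25 × \frac{49}{12} = \frac{1225}{12}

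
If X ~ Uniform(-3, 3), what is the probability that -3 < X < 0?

P(-3 < X < 0) = ∫_{-3}^{0} f(x) dx
where f(x) = \frac{1}{6}
= \frac{1}{2}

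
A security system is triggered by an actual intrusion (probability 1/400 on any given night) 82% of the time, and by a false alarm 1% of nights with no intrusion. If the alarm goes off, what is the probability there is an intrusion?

Let D = the rare event, + = positive/flagged.
P(D) = 1/400
P(+|D) = 82/100 = 41/50
P(+|D') = 1/100
P(+) = P(+|D)P(D) + P(+|D')P(D')
     = \frac{41}{50} × \frac{1}{400} + \frac{1}{100} × \frac{399}{400}
     = \frac{481}{40000}
P(D|+) = P(+|D)P(D)/P(+) = \frac{82}{481}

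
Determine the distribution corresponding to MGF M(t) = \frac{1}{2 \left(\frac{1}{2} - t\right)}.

The MGF M(t) = \frac{1}{2 \left(\frac{1}{2} - t\right)} is the standard form for the Exponential distribution.
Comparing with the known MGF formula identifies: Exponential(rate λ=1/2)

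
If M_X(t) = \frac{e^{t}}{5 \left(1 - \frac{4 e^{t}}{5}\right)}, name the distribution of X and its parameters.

The MGF M(t) = \frac{e^{t}}{5 \left(1 - \frac{4 e^{t}}{5}\right)} is the standard form for the Geometric distribution.
Comparing with the known MGF formula identifies: Geometric(p=1/5), X = trial number of first success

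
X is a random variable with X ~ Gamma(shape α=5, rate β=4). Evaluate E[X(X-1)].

E[X(X-1)] = E[X² - X] = E[X²] - E[X]
E[X] = \frac{5}{4}
E[X²] = Var(X) + (E[X])² = \frac{5}{16} + (\frac{5}{4})² = \frac{15}{8}
E[X(X-1)] = \frac{15}{8} - \frac{5}{4} = \frac{5}{8}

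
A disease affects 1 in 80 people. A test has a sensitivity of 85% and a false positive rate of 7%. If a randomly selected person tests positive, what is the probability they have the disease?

Let D = the rare event, + = positive/flagged.
P(D) = 1/80
P(+|D) = 85/100 = 17/20
P(+|D') = 7/100
P(+) = P(+|D)P(D) + P(+|D')P(D')
     = \frac{17}{20} × \frac{1}{80} + \frac{7}{100} × \frac{79}{80}
     = \frac{319}{4000}
P(D|+) = P(+|D)P(D)/P(+) = \frac{85}{638}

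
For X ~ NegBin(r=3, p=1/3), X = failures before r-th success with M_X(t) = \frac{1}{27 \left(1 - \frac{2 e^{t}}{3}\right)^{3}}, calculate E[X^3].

To find E[X^3], compute M^(3)(0):
M^(1)(t) = \frac{2 e^{t}}{27 \left(1 - \frac{2 e^{t}}{3}\right)^{4}}
M^(2)(t) = \frac{2 e^{t}}{27 \left(1 - \frac{2 e^{t}}{3}\right)^{4}} + \frac{16 e^{2 t}}{81 \left(1 - \frac{2 e^{t}}{3}\right)^{5}}
M^(3)(t) = \frac{2 e^{t}}{27 \left(1 - \frac{2 e^{t}}{3}\right)^{4}} + \frac{16 e^{2 t}}{27 \left(1 - \frac{2 e^{t}}{3}\right)^{5}} + \frac{160 e^{3 t}}{243 \left(1 - \frac{2 e^{t}}{3}\right)^{6}}
M^(3)(0) = 630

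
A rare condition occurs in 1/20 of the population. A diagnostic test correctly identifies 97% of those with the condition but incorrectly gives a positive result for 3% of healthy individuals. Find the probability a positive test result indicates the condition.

Let D = the rare event, + = positive/flagged.
P(D) = 1/20
P(+|D) = 97/100
P(+|D') = 3/100
P(+) = P(+|D)P(D) + P(+|D')P(D')
     = \frac{97}{100} × \frac{1}{20} + \frac{3}{100} × \frac{19}{20}
     = \frac{77}{1000}
P(D|+) = P(+|D)P(D)/P(+) = \frac{97}{154}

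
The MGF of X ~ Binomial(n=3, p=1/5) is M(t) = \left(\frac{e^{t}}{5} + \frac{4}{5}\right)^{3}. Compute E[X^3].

To find E[X^3], compute M^(3)(0):
M^(1)(t) = \frac{3 \left(\frac{e^{t}}{5} + \frac{4}{5}\right)^{2} e^{t}}{5}
M^(2)(t) = \frac{3 \left(\frac{e^{t}}{5} + \frac{4}{5}\right)^{2} e^{t}}{5} + \frac{6 \left(\frac{e^{t}}{5} + \frac{4}{5}\right) e^{2 t}}{25}
M^(3)(t) = \frac{3 \left(\frac{e^{t}}{5} + \frac{4}{5}\right)^{2} e^{t}}{5} + \frac{18 \left(\frac{e^{t}}{5} + \frac{4}{5}\right) e^{2 t}}{25} + \frac{6 e^{3 t}}{125}
M^(3)(0) = \frac{171}{125}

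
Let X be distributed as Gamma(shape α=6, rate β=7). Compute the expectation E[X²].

Using the identity E[X²] = Var(X) + (E[X])²:
E[X] = \frac{6}{7}
Var(X) = \frac{6}{49}
E[X²] = \frac{6}{49} + (\frac{6}{7})²
= \frac{6}{7}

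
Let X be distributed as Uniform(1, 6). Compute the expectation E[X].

For X ~ Uniform(1, 6), the expected value is:
E[X] = \frac{7}{2}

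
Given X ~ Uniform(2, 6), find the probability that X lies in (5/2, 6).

P(5/2 < X < 6) = ∫_{5/2}^{6} f(x) dx
where f(x) = \frac{1}{4}
= \frac{7}{8}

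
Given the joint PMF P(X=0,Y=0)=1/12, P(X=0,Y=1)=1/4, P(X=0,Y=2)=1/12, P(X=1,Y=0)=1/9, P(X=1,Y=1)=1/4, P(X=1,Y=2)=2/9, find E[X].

First find marginal of X:
P(X=0) = 5/12
P(X=1) = 7/12
E[X] = 0 × 5/12 + 1 × 7/12 = 7/12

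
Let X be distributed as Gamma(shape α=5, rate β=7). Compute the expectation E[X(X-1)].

E[X(X-1)] = E[X² - X] = E[X²] - E[X]
E[X] = \frac{5}{7}
E[X²] = Var(X) + (E[X])² = \frac{5}{49} + (\frac{5}{7})² = \frac{30}{49}
E[X(X-1)] = \frac{30}{49} - \frac{5}{7} = - \frac{5}{49}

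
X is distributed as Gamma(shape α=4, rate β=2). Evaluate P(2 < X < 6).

P(2 < X < 6) = ∫_{2}^{6} f(x) dx
where f(x) = \frac{8 x^{3} e^{- 2 x}}{3}
= \frac{-1119 + 71 e^{8}}{3 e^{12}}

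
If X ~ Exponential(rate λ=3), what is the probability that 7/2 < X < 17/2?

P(7/2 < X < 17/2) = ∫_{7/2}^{17/2} f(x) dx
where f(x) = 3 e^{- 3 x}
= - \frac{1 - e^{15}}{e^{\frac{51}{2}}}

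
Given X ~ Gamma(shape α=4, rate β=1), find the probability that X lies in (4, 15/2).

P(4 < X < 15/2) = ∫_{4}^{15/2} f(x) dx
where f(x) = \frac{x^{3} e^{- x}}{6}
= - \frac{1711}{16 e^{\frac{15}{2}}} + \frac{71}{3 e^{4}}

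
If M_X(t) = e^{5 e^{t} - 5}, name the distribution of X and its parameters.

The MGF M(t) = e^{5 e^{t} - 5} is the standard form for the Poisson distribution.
Comparing with the known MGF formula identifies: Poisson(λ=5)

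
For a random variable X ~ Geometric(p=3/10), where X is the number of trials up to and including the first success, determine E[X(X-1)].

E[X(X-1)] = E[X² - X] = E[X²] - E[X]
E[X] = \frac{10}{3}
E[X²] = Var(X) + (E[X])² = \frac{70}{9} + (\frac{10}{3})² = \frac{170}{9}
E[X(X-1)] = \frac{170}{9} - \frac{10}{3} = \frac{140}{9}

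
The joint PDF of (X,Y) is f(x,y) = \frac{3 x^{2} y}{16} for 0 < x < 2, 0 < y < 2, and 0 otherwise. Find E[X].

f_X(x) = ∫_0^2 \frac{3 x^{2} y}{16} dy = \frac{3 x^{2}}{8}
E[X] = ∫_0^2 x × (\frac{3 x^{2}}{8}) dx = \frac{3}{2}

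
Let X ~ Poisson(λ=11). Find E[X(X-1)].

E[X(X-1)] = E[X² - X] = E[X²] - E[X]
E[X] = 11
E[X²] = Var(X) + (E[X])² = 11 + (11)² = 132
E[X(X-1)] = 132 - 11 = 121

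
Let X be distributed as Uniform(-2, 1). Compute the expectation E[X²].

Using the identity E[X²] = Var(X) + (E[X])²:
E[X] = - \frac{1}{2}
Var(X) = \frac{3}{4}
E[X²] = \frac{3}{4} + (- \frac{1}{2})²
= 1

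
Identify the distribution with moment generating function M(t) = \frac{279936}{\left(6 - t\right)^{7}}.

The MGF M(t) = \frac{279936}{\left(6 - t\right)^{7}} is the standard form for the Gamma distribution.
Comparing with the known MGF formula identifies: Gamma(shape α=7, rate β=6)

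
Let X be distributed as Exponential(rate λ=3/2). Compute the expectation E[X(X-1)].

E[X(X-1)] = E[X² - X] = E[X²] - E[X]
E[X] = \frac{2}{3}
E[X²] = Var(X) + (E[X])² = \frac{4}{9} + (\frac{2}{3})² = \frac{8}{9}
E[X(X-1)] = \frac{8}{9} - \frac{2}{3} = \frac{2}{9}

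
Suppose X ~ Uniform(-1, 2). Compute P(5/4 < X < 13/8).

P(5/4 < X < 13/8) = ∫_{5/4}^{13/8} f(x) dx
where f(x) = \frac{1}{3}
= \frac{1}{8}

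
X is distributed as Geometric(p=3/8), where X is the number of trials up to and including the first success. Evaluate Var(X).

For X ~ Geometric(p=3/8), where X is the number of trials up to and including the first success:
Var(X) = \frac{40}{9}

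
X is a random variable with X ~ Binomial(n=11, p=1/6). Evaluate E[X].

For X ~ Binomial(n=11, p=1/6), the expected value is:
E[X] = \frac{11}{6}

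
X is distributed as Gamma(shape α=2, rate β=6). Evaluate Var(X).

For X ~ Gamma(shape α=2, rate β=6):
Var(X) = \frac{1}{18}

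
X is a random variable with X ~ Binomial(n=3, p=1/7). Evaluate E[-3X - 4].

For X ~ Binomial(n=3, p=1/7):
E[X] = \frac{3}{7}
E[-3X - 4] = -3 × E[X] - 4 = - \frac{37}{7}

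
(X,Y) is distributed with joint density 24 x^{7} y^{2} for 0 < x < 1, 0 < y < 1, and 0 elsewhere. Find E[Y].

E[Y] = ∫_0^1 ∫_0^1 y × f(x,y) dx dy
= \frac{3}{4}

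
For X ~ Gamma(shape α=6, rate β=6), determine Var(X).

For X ~ Gamma(shape α=6, rate β=6):
Var(X) = \frac{1}{6}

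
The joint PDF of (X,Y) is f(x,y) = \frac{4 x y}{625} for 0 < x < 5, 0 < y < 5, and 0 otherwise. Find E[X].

f_X(x) = ∫_0^5 \frac{4 x y}{625} dy = \frac{2 x}{25}
E[X] = ∫_0^5 x × (\frac{2 x}{25}) dx = \frac{10}{3}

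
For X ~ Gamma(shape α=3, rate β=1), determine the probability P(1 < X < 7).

P(1 < X < 7) = ∫_{1}^{7} f(x) dx
where f(x) = \frac{x^{2} e^{- x}}{2}
= \frac{5 \left(-13 + e^{6}\right)}{2 e^{7}}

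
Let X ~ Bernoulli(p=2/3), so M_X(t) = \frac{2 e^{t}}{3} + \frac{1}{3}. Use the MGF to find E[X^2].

To find E[X^2], compute M^(2)(0):
M^(1)(t) = \frac{2 e^{t}}{3}
M^(2)(t) = \frac{2 e^{t}}{3}
M^(2)(0) = \frac{2}{3}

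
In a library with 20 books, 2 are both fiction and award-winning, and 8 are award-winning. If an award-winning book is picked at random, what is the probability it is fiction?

P(A ∩ B) = 2/20 = 1/10
P(B) = 8/20 = 2/5
P(A|B) = P(A ∩ B) / P(B) = (1/10) / (2/5) = 1/4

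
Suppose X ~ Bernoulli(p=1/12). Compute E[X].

For X ~ Bernoulli(p=1/12), the expected value is:
E[X] = \frac{1}{12}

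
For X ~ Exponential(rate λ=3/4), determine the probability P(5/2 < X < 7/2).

P(5/2 < X < 7/2) = ∫_{5/2}^{7/2} f(x) dx
where f(x) = \frac{3 e^{- \frac{3 x}{4}}}{4}
= - \frac{1 - e^{\frac{3}{4}}}{e^{\frac{21}{8}}}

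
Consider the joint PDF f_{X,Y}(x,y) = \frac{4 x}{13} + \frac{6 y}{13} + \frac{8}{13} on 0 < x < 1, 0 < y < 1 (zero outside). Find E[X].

E[X] = ∫_0^1 ∫_0^1 x × f(x,y) dy dx
= ∫_0^1 ∫_0^1 x × (\frac{4 x}{13} + \frac{6 y}{13} + \frac{8}{13}) dy dx
= \frac{41}{78}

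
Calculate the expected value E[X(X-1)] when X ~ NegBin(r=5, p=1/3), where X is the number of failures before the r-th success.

E[X(X-1)] = E[X² - X] = E[X²] - E[X]
E[X] = 10
E[X²] = Var(X) + (E[X])² = 30 + (10)² = 130
E[X(X-1)] = 130 - 10 = 120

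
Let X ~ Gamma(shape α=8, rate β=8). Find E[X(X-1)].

E[X(X-1)] = E[X² - X] = E[X²] - E[X]
E[X] = 1
E[X²] = Var(X) + (E[X])² = \frac{1}{8} + (1)² = \frac{9}{8}
E[X(X-1)] = \frac{9}{8} - 1 = \frac{1}{8}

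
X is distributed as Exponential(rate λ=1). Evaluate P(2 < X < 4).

P(2 < X < 4) = ∫_{2}^{4} f(x) dx
where f(x) = e^{- x}
= - \frac{1 - e^{2}}{e^{4}}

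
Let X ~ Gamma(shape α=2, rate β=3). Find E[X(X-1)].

E[X(X-1)] = E[X² - X] = E[X²] - E[X]
E[X] = \frac{2}{3}
E[X²] = Var(X) + (E[X])² = \frac{2}{9} + (\frac{2}{3})² = \frac{2}{3}
E[X(X-1)] = \frac{2}{3} - \frac{2}{3} = 0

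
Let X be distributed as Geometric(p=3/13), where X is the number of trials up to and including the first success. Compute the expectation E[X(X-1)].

E[X(X-1)] = E[X² - X] = E[X²] - E[X]
E[X] = \frac{13}{3}
E[X²] = Var(X) + (E[X])² = \frac{130}{9} + (\frac{13}{3})² = \frac{299}{9}
E[X(X-1)] = \frac{299}{9} - \frac{13}{3} = \frac{260}{9}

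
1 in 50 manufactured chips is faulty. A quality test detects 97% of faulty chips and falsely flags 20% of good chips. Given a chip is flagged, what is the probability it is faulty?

Let D = the rare event, + = positive/flagged.
P(D) = 1/50
P(+|D) = 97/100
P(+|D') = 20/100 = 1/5
P(+) = P(+|D)P(D) + P(+|D')P(D')
     = \frac{97}{100} × \frac{1}{50} + \frac{1}{5} × \frac{49}{50}
     = \frac{1077}{5000}
P(D|+) = P(+|D)P(D)/P(+) = \frac{97}{1077}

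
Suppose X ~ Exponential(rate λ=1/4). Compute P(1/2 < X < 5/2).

P(1/2 < X < 5/2) = ∫_{1/2}^{5/2} f(x) dx
where f(x) = \frac{e^{- \frac{x}{4}}}{4}
= - \frac{1 - e^{\frac{1}{2}}}{e^{\frac{5}{8}}}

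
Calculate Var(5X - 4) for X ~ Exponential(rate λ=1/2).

For X ~ Exponential(rate λ=1/2):
Var(X) = 4
Var(5X - 4) = (5)² × Var(X) = 25 × 4 = 100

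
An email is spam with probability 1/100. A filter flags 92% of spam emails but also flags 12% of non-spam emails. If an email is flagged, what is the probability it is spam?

Let D = the rare event, + = positive/flagged.
P(D) = 1/100
P(+|D) = 92/100 = 23/25
P(+|D') = 12/100 = 3/25
P(+) = P(+|D)P(D) + P(+|D')P(D')
     = \frac{23}{25} × \frac{1}{100} + \frac{3}{25} × \frac{99}{100}
     = \frac{16}{125}
P(D|+) = P(+|D)P(D)/P(+) = \frac{23}{320}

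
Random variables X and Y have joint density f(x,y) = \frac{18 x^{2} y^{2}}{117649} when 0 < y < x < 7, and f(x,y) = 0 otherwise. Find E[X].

f_X(x) = ∫_0^x \frac{18 x^{2} y^{2}}{117649} dy = \frac{6 x^{5}}{117649}
E[X] = ∫_0^7 x × (\frac{6 x^{5}}{117649}) dx = 6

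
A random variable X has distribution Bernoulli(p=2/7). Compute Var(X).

For X ~ Bernoulli(p=2/7):
Var(X) = \frac{10}{49}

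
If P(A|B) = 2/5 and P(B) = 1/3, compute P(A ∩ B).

By definition, P(A|B) = P(A ∩ B) / P(B)
So P(A ∩ B) = P(A|B) × P(B)
= 2/5 × 1/3
= 2/15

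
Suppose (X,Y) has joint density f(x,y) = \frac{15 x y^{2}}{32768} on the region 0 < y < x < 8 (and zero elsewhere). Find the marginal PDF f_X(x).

f_X(x) = ∫_0^x \frac{15 x y^{2}}{32768} dy = \frac{5 x^{4}}{32768}
for 0 < x < 8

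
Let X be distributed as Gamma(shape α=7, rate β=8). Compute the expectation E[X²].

Using the identity E[X²] = Var(X) + (E[X])²:
E[X] = \frac{7}{8}
Var(X) = \frac{7}{64}
E[X²] = \frac{7}{64} + (\frac{7}{8})²
= \frac{7}{8}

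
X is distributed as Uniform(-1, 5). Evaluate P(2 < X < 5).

P(2 < X < 5) = ∫_{2}^{5} f(x) dx
where f(x) = \frac{1}{6}
= \frac{1}{2}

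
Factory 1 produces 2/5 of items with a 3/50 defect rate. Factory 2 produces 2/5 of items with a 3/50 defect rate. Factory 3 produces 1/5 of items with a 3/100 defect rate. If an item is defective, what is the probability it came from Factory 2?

Using Bayes' theorem:
P(F1) = 2/5, P(D|F1) = 3/50
P(F2) = 2/5, P(D|F2) = 3/50
P(F3) = 1/5, P(D|F3) = 3/100
P(D) = P(D|F1)P(F1) + P(D|F2)P(F2) + P(D|F3)P(F3)
     = \frac{27}{500}
P(F2|D) = P(D|F2)P(F2) / P(D)
= \frac{4}{9}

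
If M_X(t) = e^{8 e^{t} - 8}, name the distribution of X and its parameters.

The MGF M(t) = e^{8 e^{t} - 8} is the standard form for the Poisson distribution.
Comparing with the known MGF formula identifies: Poisson(λ=8)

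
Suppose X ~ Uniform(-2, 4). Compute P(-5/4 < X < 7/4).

P(-5/4 < X < 7/4) = ∫_{-5/4}^{7/4} f(x) dx
where f(x) = \frac{1}{6}
= \frac{1}{2}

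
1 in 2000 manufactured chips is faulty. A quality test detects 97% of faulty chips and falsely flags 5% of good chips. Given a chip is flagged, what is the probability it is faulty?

Let D = the rare event, + = positive/flagged.
P(D) = 1/2000
P(+|D) = 97/100
P(+|D') = 5/100 = 1/20
P(+) = P(+|D)P(D) + P(+|D')P(D')
     = \frac{97}{100} × \frac{1}{2000} + \frac{1}{20} × \frac{1999}{2000}
     = \frac{2523}{50000}
P(D|+) = P(+|D)P(D)/P(+) = \frac{97}{10092}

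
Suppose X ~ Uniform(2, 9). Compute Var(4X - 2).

For X ~ Uniform(2, 9):
Var(X) = \frac{49}{12}
Var(4X - 2) = (4)² × Var(X) = 16 × \frac{49}{12} = \frac{196}{3}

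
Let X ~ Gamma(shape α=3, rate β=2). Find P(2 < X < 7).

P(2 < X < 7) = ∫_{2}^{7} f(x) dx
where f(x) = 4 x^{2} e^{- 2 x}
= \frac{-113 + 13 e^{10}}{e^{14}}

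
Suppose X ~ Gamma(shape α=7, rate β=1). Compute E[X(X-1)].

E[X(X-1)] = E[X² - X] = E[X²] - E[X]
E[X] = 7
E[X²] = Var(X) + (E[X])² = 7 + (7)² = 56
E[X(X-1)] = 56 - 7 = 49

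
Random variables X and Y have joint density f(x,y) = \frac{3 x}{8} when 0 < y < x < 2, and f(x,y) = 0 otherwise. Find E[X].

f_X(x) = ∫_0^x \frac{3 x}{8} dy = \frac{3 x^{2}}{8}
E[X] = ∫_0^2 x × (\frac{3 x^{2}}{8}) dx = \frac{3}{2}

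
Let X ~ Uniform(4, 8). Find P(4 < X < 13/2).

P(4 < X < 13/2) = ∫_{4}^{13/2} f(x) dx
where f(x) = \frac{1}{4}
= \frac{5}{8}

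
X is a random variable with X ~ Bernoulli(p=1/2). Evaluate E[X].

For X ~ Bernoulli(p=1/2), the expected value is:
E[X] = \frac{1}{2}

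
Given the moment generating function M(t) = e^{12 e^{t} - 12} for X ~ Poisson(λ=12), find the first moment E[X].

To find E[X], compute M^(1)(0):
M^(1)(t) = 12 e^{t} e^{12 e^{t} - 12}
M^(1)(0) = 12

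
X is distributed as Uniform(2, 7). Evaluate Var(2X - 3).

For X ~ Uniform(2, 7):
Var(X) = \frac{25}{12}
Var(2X - 3) = (2)² × Var(X) = 4 × \frac{25}{12} = \frac{25}{3}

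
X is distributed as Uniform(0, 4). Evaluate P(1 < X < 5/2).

P(1 < X < 5/2) = ∫_{1}^{5/2} f(x) dx
where f(x) = \frac{1}{4}
= \frac{3}{8}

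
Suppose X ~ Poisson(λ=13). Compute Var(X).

For X ~ Poisson(λ=13):
Var(X) = 13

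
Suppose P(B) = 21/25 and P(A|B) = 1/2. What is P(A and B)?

By definition, P(A|B) = P(A ∩ B) / P(B)
So P(A ∩ B) = P(A|B) × P(B)
= 1/2 × 21/25
= 21/50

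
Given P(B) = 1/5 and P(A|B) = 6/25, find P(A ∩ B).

By definition, P(A|B) = P(A ∩ B) / P(B)
So P(A ∩ B) = P(A|B) × P(B)
= 6/25 × 1/5
= 6/125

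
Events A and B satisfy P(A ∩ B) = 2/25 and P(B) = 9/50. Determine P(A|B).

P(A|B) = P(A ∩ B) / P(B)
= (2/25) / (9/50)
= 4/9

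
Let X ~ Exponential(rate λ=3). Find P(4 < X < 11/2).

P(4 < X < 11/2) = ∫_{4}^{11/2} f(x) dx
where f(x) = 3 e^{- 3 x}
= - \frac{1}{e^{\frac{33}{2}}} + e^{-12}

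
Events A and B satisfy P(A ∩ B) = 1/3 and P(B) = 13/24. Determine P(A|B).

P(A|B) = P(A ∩ B) / P(B)
= (1/3) / (13/24)
= 8/13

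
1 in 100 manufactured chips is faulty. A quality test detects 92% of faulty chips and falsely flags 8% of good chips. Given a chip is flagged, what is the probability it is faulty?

Let D = the rare event, + = positive/flagged.
P(D) = 1/100
P(+|D) = 92/100 = 23/25
P(+|D') = 8/100 = 2/25
P(+) = P(+|D)P(D) + P(+|D')P(D')
     = \frac{23}{25} × \frac{1}{100} + \frac{2}{25} × \frac{99}{100}
     = \frac{221}{2500}
P(D|+) = P(+|D)P(D)/P(+) = \frac{23}{221}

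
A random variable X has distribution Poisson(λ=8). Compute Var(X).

For X ~ Poisson(λ=8):
Var(X) = 8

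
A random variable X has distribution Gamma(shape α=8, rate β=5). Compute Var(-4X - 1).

For X ~ Gamma(shape α=8, rate β=5):
Var(X) = \frac{8}{25}
Var(-4X - 1) = (-4)² × Var(X) = 16 × \frac{8}{25} = \frac{128}{25}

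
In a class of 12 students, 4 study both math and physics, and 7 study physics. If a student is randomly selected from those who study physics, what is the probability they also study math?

P(A ∩ B) = 4/12 = 1/3
P(B) = 7/12
P(A|B) = P(A ∩ B) / P(B) = (1/3) / (7/12) = 4/7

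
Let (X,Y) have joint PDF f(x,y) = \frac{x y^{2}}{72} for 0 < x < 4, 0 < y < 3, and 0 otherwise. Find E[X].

f_X(x) = ∫_0^3 \frac{x y^{2}}{72} dy = \frac{x}{8}
E[X] = ∫_0^4 x × (\frac{x}{8}) dx = \frac{8}{3}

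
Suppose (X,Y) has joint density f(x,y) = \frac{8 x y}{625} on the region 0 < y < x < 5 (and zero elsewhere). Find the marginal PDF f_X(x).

f_X(x) = ∫_0^x \frac{8 x y}{625} dy = \frac{4 x^{3}}{625}
for 0 < x < 5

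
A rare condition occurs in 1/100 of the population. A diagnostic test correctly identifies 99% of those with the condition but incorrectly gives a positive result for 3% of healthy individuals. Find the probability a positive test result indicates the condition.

Let D = the rare event, + = positive/flagged.
P(D) = 1/100
P(+|D) = 99/100
P(+|D') = 3/100
P(+) = P(+|D)P(D) + P(+|D')P(D')
     = \frac{99}{100} × \frac{1}{100} + \frac{3}{100} × \frac{99}{100}
     = \frac{99}{2500}
P(D|+) = P(+|D)P(D)/P(+) = \frac{1}{4}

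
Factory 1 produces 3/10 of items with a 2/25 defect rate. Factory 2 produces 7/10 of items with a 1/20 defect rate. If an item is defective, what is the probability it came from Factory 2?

Using Bayes' theorem:
P(F1) = 3/10, P(D|F1) = 2/25
P(F2) = 7/10, P(D|F2) = 1/20
P(D) = P(D|F1)P(F1) + P(D|F2)P(F2)
     = \frac{59}{1000}
P(F2|D) = P(D|F2)P(F2) / P(D)
= \frac{35}{59}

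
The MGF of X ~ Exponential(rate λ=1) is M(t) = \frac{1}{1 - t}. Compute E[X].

To find E[X], compute M^(1)(0):
M^(1)(t) = \frac{1}{\left(1 - t\right)^{2}}
M^(1)(0) = 1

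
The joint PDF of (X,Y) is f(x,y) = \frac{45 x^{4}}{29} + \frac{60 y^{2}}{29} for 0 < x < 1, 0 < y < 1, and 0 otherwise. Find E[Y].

E[Y] = ∫_0^1 ∫_0^1 y × f(x,y) dx dy
= \frac{39}{58}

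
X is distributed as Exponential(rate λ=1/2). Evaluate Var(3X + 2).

For X ~ Exponential(rate λ=1/2):
Var(X) = 4
Var(3X + 2) = (3)² × Var(X) = 9 × 4 = 36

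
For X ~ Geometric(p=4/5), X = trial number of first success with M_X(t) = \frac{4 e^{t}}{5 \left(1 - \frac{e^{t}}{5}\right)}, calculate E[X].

To find E[X], compute M^(1)(0):
M^(1)(t) = \frac{4 e^{t}}{5 \left(1 - \frac{e^{t}}{5}\right)} + \frac{4 e^{2 t}}{25 \left(1 - \frac{e^{t}}{5}\right)^{2}}
M^(1)(0) = \frac{5}{4}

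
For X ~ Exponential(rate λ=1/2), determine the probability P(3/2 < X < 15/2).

P(3/2 < X < 15/2) = ∫_{3/2}^{15/2} f(x) dx
where f(x) = \frac{e^{- \frac{x}{2}}}{2}
= - \frac{1 - e^{3}}{e^{\frac{15}{4}}}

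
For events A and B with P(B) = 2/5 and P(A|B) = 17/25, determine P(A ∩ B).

By definition, P(A|B) = P(A ∩ B) / P(B)
So P(A ∩ B) = P(A|B) × P(B)
= 17/25 × 2/5
= 34/125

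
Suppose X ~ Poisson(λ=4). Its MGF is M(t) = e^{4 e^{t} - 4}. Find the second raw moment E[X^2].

To find E[X^2], compute M^(2)(0):
M^(1)(t) = 4 e^{t} e^{4 e^{t} - 4}
M^(2)(t) = 16 e^{2 t} e^{4 e^{t} - 4} + 4 e^{t} e^{4 e^{t} - 4}
M^(2)(0) = 20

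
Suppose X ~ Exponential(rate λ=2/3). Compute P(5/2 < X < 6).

P(5/2 < X < 6) = ∫_{5/2}^{6} f(x) dx
where f(x) = \frac{2 e^{- \frac{2 x}{3}}}{3}
= - \frac{1}{e^{4}} + e^{- \frac{5}{3}}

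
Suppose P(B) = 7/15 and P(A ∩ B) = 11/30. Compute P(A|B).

P(A|B) = P(A ∩ B) / P(B)
= (11/30) / (7/15)
= 11/14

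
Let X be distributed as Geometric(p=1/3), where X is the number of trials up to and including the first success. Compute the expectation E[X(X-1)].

E[X(X-1)] = E[X² - X] = E[X²] - E[X]
E[X] = 3
E[X²] = Var(X) + (E[X])² = 6 + (3)² = 15
E[X(X-1)] = 15 - 3 = 12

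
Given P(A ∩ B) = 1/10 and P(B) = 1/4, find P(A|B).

P(A|B) = P(A ∩ B) / P(B)
= (1/10) / (1/4)
= 2/5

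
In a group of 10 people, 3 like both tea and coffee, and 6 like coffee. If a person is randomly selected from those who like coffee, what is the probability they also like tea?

P(A ∩ B) = 3/10
P(B) = 6/10 = 3/5
P(A|B) = P(A ∩ B) / P(B) = (3/10) / (3/5) = 1/2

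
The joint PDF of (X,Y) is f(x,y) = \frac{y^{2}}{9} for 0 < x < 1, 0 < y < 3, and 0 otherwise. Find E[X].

f_X(x) = ∫_0^3 \frac{y^{2}}{9} dy = 1
E[X] = ∫_0^1 x × (1) dx = \frac{1}{2}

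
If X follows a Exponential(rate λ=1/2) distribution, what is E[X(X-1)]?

E[X(X-1)] = E[X² - X] = E[X²] - E[X]
E[X] = 2
E[X²] = Var(X) + (E[X])² = 4 + (2)² = 8
E[X(X-1)] = 8 - 2 = 6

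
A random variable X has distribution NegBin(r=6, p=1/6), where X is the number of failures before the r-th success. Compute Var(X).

For X ~ NegBin(r=6, p=1/6), where X is the number of failures before the r-th success:
Var(X) = 180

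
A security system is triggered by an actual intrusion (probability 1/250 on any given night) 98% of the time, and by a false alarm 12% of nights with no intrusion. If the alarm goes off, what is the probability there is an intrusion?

Let D = the rare event, + = positive/flagged.
P(D) = 1/250
P(+|D) = 98/100 = 49/50
P(+|D') = 12/100 = 3/25
P(+) = P(+|D)P(D) + P(+|D')P(D')
     = \frac{49}{50} × \frac{1}{250} + \frac{3}{25} × \frac{249}{250}
     = \frac{1543}{12500}
P(D|+) = P(+|D)P(D)/P(+) = \frac{49}{1543}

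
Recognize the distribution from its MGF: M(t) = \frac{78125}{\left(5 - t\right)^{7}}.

The MGF M(t) = \frac{78125}{\left(5 - t\right)^{7}} is the standard form for the Gamma distribution.
Comparing with the known MGF formula identifies: Gamma(shape α=7, rate β=5)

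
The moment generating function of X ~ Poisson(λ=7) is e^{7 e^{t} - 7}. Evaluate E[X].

To find E[X], compute M^(1)(0):
M^(1)(t) = 7 e^{t} e^{7 e^{t} - 7}
M^(1)(0) = 7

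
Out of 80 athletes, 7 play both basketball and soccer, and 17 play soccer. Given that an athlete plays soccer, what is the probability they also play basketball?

P(A ∩ B) = 7/80
P(B) = 17/80
P(A|B) = P(A ∩ B) / P(B) = (7/80) / (17/80) = 7/17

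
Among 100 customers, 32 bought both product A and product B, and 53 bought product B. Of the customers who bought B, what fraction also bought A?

P(A ∩ B) = 32/100 = 8/25
P(B) = 53/100
P(A|B) = P(A ∩ B) / P(B) = (8/25) / (53/100) = 32/53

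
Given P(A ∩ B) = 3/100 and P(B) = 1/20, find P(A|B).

P(A|B) = P(A ∩ B) / P(B)
= (3/100) / (1/20)
= 3/5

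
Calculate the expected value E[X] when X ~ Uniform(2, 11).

For X ~ Uniform(2, 11), the expected value is:
E[X] = \frac{13}{2}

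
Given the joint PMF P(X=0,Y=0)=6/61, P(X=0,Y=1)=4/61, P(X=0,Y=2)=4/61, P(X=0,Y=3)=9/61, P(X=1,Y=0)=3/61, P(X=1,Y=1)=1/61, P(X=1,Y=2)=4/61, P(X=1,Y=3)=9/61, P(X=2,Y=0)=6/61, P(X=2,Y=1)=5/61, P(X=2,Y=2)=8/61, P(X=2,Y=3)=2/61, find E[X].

First find marginal of X:
P(X=0) = 23/61
P(X=1) = 17/61
P(X=2) = 21/61
E[X] = 0 × 23/61 + 1 × 17/61 + 2 × 21/61 = 59/61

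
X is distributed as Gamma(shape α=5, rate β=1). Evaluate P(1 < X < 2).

P(1 < X < 2) = ∫_{1}^{2} f(x) dx
where f(x) = \frac{x^{4} e^{- x}}{24}
= \frac{-168 + 65 e}{24 e^{2}}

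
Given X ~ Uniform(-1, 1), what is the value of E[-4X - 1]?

For X ~ Uniform(-1, 1):
E[X] = 0
E[-4X - 1] = -4 × E[X] - 1 = -1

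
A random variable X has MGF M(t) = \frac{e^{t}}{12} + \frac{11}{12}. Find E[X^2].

To find E[X^2], compute M^(2)(0):
M^(1)(t) = \frac{e^{t}}{12}
M^(2)(t) = \frac{e^{t}}{12}
M^(2)(0) = \frac{1}{12}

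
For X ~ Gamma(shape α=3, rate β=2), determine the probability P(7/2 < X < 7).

P(7/2 < X < 7) = ∫_{7/2}^{7} f(x) dx
where f(x) = 4 x^{2} e^{- 2 x}
= \frac{-226 + 65 e^{7}}{2 e^{14}}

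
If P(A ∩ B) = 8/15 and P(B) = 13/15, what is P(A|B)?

P(A|B) = P(A ∩ B) / P(B)
= (8/15) / (13/15)
= 8/13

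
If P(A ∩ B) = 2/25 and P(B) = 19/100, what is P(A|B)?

P(A|B) = P(A ∩ B) / P(B)
= (2/25) / (19/100)
= 8/19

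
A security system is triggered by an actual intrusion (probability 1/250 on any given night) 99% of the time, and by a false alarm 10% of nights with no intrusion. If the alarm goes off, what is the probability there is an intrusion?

Let D = the rare event, + = positive/flagged.
P(D) = 1/250
P(+|D) = 99/100
P(+|D') = 10/100 = 1/10
P(+) = P(+|D)P(D) + P(+|D')P(D')
     = \frac{99}{100} × \frac{1}{250} + \frac{1}{10} × \frac{249}{250}
     = \frac{2589}{25000}
P(D|+) = P(+|D)P(D)/P(+) = \frac{33}{863}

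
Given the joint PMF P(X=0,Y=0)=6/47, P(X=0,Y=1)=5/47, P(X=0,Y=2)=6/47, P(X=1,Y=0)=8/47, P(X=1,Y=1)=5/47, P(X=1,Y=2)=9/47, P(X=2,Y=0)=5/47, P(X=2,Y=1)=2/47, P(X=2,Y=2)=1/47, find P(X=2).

P(X=2) = P(X=2,Y=0) + P(X=2,Y=1) + P(X=2,Y=2)
= 5/47 + 2/47 + 1/47
= 8/47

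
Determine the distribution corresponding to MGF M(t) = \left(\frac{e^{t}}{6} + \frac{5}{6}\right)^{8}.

The MGF M(t) = \left(\frac{e^{t}}{6} + \frac{5}{6}\right)^{8} is the standard form for the Binomial distribution.
Comparing with the known MGF formula identifies: Binomial(n=8, p=1/6)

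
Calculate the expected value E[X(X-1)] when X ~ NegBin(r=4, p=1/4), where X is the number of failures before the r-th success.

E[X(X-1)] = E[X² - X] = E[X²] - E[X]
E[X] = 12
E[X²] = Var(X) + (E[X])² = 48 + (12)² = 192
E[X(X-1)] = 192 - 12 = 180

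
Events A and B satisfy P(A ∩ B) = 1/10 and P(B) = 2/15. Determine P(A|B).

P(A|B) = P(A ∩ B) / P(B)
= (1/10) / (2/15)
= 3/4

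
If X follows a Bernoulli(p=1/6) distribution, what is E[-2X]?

For X ~ Bernoulli(p=1/6):
E[X] = \frac{1}{6}
E[-2X] = -2 × E[X] + 0 = - \frac{1}{3}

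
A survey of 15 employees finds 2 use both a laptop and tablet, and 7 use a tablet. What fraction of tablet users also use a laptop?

P(A ∩ B) = 2/15
P(B) = 7/15
P(A|B) = P(A ∩ B) / P(B) = (2/15) / (7/15) = 2/7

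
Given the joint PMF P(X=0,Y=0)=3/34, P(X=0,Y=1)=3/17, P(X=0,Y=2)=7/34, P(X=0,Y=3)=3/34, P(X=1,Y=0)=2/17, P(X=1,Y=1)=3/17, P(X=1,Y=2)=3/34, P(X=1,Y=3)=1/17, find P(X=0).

P(X=0) = P(X=0,Y=0) + P(X=0,Y=1) + P(X=0,Y=2) + P(X=0,Y=3)
= 3/34 + 3/17 + 7/34 + 3/34
= 19/34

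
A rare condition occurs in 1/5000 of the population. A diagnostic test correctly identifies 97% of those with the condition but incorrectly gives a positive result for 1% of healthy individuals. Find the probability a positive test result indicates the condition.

Let D = the rare event, + = positive/flagged.
P(D) = 1/5000
P(+|D) = 97/100
P(+|D') = 1/100
P(+) = P(+|D)P(D) + P(+|D')P(D')
     = \frac{97}{100} × \frac{1}{5000} + \frac{1}{100} × \frac{4999}{5000}
     = \frac{637}{62500}
P(D|+) = P(+|D)P(D)/P(+) = \frac{97}{5096}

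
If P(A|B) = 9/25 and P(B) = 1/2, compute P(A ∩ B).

By definition, P(A|B) = P(A ∩ B) / P(B)
So P(A ∩ B) = P(A|B) × P(B)
= 9/25 × 1/2
= 9/50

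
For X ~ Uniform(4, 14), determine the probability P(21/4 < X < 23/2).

P(21/4 < X < 23/2) = ∫_{21/4}^{23/2} f(x) dx
where f(x) = \frac{1}{10}
= \frac{5}{8}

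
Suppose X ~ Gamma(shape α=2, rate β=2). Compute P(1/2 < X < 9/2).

P(1/2 < X < 9/2) = ∫_{1/2}^{9/2} f(x) dx
where f(x) = 4 x e^{- 2 x}
= \frac{2 \left(-5 + e^{8}\right)}{e^{9}}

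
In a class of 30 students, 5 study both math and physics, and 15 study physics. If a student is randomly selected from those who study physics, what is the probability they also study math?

P(A ∩ B) = 5/30 = 1/6
P(B) = 15/30 = 1/2
P(A|B) = P(A ∩ B) / P(B) = (1/6) / (1/2) = 1/3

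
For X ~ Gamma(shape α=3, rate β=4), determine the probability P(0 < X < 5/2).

P(0 < X < 5/2) = ∫_{0}^{5/2} f(x) dx
where f(x) = 32 x^{2} e^{- 4 x}
= 1 - \frac{61}{e^{10}}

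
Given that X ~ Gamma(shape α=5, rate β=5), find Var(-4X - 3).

For X ~ Gamma(shape α=5, rate β=5):
Var(X) = \frac{1}{5}
Var(-4X - 3) = (-4)² × Var(X) = 16 × \frac{1}{5} = \frac{16}{5}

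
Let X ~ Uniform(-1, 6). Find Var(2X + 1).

For X ~ Uniform(-1, 6):
Var(X) = \frac{49}{12}
Var(2X + 1) = (2)² × Var(X) = 4 × \frac{49}{12} = \frac{49}{3}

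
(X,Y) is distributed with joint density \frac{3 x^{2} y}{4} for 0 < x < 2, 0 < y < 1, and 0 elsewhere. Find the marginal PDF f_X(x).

f_X(x) = ∫_0^1 f(x,y) dy
= ∫_0^1 \frac{3 x^{2} y}{4} dy
= \frac{3 x^{2}}{8} for 0 < x < 2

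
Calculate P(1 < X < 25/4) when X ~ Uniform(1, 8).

P(1 < X < 25/4) = ∫_{1}^{25/4} f(x) dx
where f(x) = \frac{1}{7}
= \frac{3}{4}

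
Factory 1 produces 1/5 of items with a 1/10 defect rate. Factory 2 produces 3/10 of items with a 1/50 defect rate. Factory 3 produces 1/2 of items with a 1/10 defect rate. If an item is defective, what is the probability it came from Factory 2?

Using Bayes' theorem:
P(F1) = 1/5, P(D|F1) = 1/10
P(F2) = 3/10, P(D|F2) = 1/50
P(F3) = 1/2, P(D|F3) = 1/10
P(D) = P(D|F1)P(F1) + P(D|F2)P(F2) + P(D|F3)P(F3)
     = \frac{19}{250}
P(F2|D) = P(D|F2)P(F2) / P(D)
= \frac{3}{38}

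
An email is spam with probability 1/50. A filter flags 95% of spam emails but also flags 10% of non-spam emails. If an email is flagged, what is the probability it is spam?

Let D = the rare event, + = positive/flagged.
P(D) = 1/50
P(+|D) = 95/100 = 19/20
P(+|D') = 10/100 = 1/10
P(+) = P(+|D)P(D) + P(+|D')P(D')
     = \frac{19}{20} × \frac{1}{50} + \frac{1}{10} × \frac{49}{50}
     = \frac{117}{1000}
P(D|+) = P(+|D)P(D)/P(+) = \frac{19}{117}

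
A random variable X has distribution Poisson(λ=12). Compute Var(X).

For X ~ Poisson(λ=12):
Var(X) = 12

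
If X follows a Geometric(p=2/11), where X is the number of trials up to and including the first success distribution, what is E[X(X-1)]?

E[X(X-1)] = E[X² - X] = E[X²] - E[X]
E[X] = \frac{11}{2}
E[X²] = Var(X) + (E[X])² = \frac{99}{4} + (\frac{11}{2})² = 55
E[X(X-1)] = 55 - \frac{11}{2} = \frac{99}{2}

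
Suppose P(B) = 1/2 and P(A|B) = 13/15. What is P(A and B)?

By definition, P(A|B) = P(A ∩ B) / P(B)
So P(A ∩ B) = P(A|B) × P(B)
= 13/15 × 1/2
= 13/30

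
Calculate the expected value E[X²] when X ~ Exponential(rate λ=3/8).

Using the identity E[X²] = Var(X) + (E[X])²:
E[X] = \frac{8}{3}
Var(X) = \frac{64}{9}
E[X²] = \frac{64}{9} + (\frac{8}{3})²
= \frac{128}{9}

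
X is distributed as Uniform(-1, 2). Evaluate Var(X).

For X ~ Uniform(-1, 2):
Var(X) = \frac{3}{4}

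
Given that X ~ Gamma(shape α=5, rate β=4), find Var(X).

For X ~ Gamma(shape α=5, rate β=4):
Var(X) = \frac{5}{16}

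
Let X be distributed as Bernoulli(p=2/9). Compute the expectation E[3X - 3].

For X ~ Bernoulli(p=2/9):
E[X] = \frac{2}{9}
E[3X - 3] = 3 × E[X] - 3 = - \frac{7}{3}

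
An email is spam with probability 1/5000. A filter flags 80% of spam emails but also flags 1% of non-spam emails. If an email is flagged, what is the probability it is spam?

Let D = the rare event, + = positive/flagged.
P(D) = 1/5000
P(+|D) = 80/100 = 4/5
P(+|D') = 1/100
P(+) = P(+|D)P(D) + P(+|D')P(D')
     = \frac{4}{5} × \frac{1}{5000} + \frac{1}{100} × \frac{4999}{5000}
     = \frac{5079}{500000}
P(D|+) = P(+|D)P(D)/P(+) = \frac{80}{5079}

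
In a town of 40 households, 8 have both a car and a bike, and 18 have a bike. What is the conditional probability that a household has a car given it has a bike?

P(A ∩ B) = 8/40 = 1/5
P(B) = 18/40 = 9/20
P(A|B) = P(A ∩ B) / P(B) = (1/5) / (9/20) = 4/9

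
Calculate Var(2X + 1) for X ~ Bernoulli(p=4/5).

For X ~ Bernoulli(p=4/5):
Var(X) = \frac{4}{25}
Var(2X + 1) = (2)² × Var(X) = 4 × \frac{4}{25} = \frac{16}{25}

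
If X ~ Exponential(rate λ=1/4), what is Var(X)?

For X ~ Exponential(rate λ=1/4):
Var(X) = 16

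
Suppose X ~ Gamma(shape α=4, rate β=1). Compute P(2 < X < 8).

P(2 < X < 8) = ∫_{2}^{8} f(x) dx
where f(x) = \frac{x^{3} e^{- x}}{6}
= \frac{-379 + 19 e^{6}}{3 e^{8}}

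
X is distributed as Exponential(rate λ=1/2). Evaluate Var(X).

For X ~ Exponential(rate λ=1/2):
Var(X) = 4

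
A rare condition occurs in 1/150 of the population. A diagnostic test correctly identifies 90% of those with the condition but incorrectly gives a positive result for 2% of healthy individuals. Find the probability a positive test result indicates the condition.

Let D = the rare event, + = positive/flagged.
P(D) = 1/150
P(+|D) = 90/100 = 9/10
P(+|D') = 2/100 = 1/50
P(+) = P(+|D)P(D) + P(+|D')P(D')
     = \frac{9}{10} × \frac{1}{150} + \frac{1}{50} × \frac{149}{150}
     = \frac{97}{3750}
P(D|+) = P(+|D)P(D)/P(+) = \frac{45}{194}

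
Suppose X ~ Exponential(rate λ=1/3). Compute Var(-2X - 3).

For X ~ Exponential(rate λ=1/3):
Var(X) = 9
Var(-2X - 3) = (-2)² × Var(X) = 4 × 9 = 36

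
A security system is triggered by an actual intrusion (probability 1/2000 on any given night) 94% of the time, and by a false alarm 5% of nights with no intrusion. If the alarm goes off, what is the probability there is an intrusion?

Let D = the rare event, + = positive/flagged.
P(D) = 1/2000
P(+|D) = 94/100 = 47/50
P(+|D') = 5/100 = 1/20
P(+) = P(+|D)P(D) + P(+|D')P(D')
     = \frac{47}{50} × \frac{1}{2000} + \frac{1}{20} × \frac{1999}{2000}
     = \frac{10089}{200000}
P(D|+) = P(+|D)P(D)/P(+) = \frac{94}{10089}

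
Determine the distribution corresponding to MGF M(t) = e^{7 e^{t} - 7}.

The MGF M(t) = e^{7 e^{t} - 7} is the standard form for the Poisson distribution.
Comparing with the known MGF formula identifies: Poisson(λ=7)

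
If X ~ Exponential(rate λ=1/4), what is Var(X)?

For X ~ Exponential(rate λ=1/4):
Var(X) = 16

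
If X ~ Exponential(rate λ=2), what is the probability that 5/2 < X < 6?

P(5/2 < X < 6) = ∫_{5/2}^{6} f(x) dx
where f(x) = 2 e^{- 2 x}
= - \frac{1 - e^{7}}{e^{12}}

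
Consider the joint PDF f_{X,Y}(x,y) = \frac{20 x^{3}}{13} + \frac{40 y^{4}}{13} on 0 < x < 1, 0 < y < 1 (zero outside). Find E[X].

E[X] = ∫_0^1 ∫_0^1 x × f(x,y) dy dx
= ∫_0^1 ∫_0^1 x × (\frac{20 x^{3}}{13} + \frac{40 y^{4}}{13}) dy dx
= \frac{8}{13}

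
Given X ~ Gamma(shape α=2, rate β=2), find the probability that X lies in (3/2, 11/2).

P(3/2 < X < 11/2) = ∫_{3/2}^{11/2} f(x) dx
where f(x) = 4 x e^{- 2 x}
= \frac{4 \left(-3 + e^{8}\right)}{e^{11}}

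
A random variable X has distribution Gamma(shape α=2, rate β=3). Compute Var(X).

For X ~ Gamma(shape α=2, rate β=3):
Var(X) = \frac{2}{9}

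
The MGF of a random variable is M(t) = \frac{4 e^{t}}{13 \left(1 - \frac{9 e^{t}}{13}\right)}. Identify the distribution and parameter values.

The MGF M(t) = \frac{4 e^{t}}{13 \left(1 - \frac{9 e^{t}}{13}\right)} is the standard form for the Geometric distribution.
Comparing with the known MGF formula identifies: Geometric(p=4/13), X = trial number of first success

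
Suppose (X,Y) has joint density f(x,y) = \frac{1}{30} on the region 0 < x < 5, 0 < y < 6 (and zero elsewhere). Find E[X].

f_X(x) = ∫_0^6 \frac{1}{30} dy = \frac{1}{5}
E[X] = ∫_0^5 x × (\frac{1}{5}) dx = \frac{5}{2}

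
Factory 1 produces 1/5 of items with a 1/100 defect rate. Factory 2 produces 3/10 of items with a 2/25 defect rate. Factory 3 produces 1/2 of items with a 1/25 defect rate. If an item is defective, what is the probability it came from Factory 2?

Using Bayes' theorem:
P(F1) = 1/5, P(D|F1) = 1/100
P(F2) = 3/10, P(D|F2) = 2/25
P(F3) = 1/2, P(D|F3) = 1/25
P(D) = P(D|F1)P(F1) + P(D|F2)P(F2) + P(D|F3)P(F3)
     = \frac{23}{500}
P(F2|D) = P(D|F2)P(F2) / P(D)
= \frac{12}{23}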